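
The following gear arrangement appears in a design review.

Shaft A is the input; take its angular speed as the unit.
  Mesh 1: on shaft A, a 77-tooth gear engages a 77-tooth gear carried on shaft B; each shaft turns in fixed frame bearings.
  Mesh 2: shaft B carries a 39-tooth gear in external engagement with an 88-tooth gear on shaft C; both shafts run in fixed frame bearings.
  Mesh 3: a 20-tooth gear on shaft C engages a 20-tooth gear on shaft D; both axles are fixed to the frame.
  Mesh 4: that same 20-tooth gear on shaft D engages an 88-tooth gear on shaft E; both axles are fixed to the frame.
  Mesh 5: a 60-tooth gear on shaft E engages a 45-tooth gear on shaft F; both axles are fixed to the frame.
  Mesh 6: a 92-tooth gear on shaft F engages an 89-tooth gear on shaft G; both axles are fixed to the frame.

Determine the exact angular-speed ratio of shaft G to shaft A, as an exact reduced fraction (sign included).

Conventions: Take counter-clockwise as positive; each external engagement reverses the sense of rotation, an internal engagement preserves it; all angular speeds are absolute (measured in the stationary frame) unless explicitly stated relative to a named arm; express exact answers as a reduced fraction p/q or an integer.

1495/10769

class = fixed-axis compound train [6 meshes; 6 ratios multiply, 6 sense flips]
mesh 1 [77T→77T]: running ratio 1, sense −
mesh 2 [39T→88T]: running ratio 39/88, sense +
mesh 3 [20T→20T]: running ratio 39/88, sense −
mesh 4 [20T→88T]: running ratio 195/1936, sense +
mesh 5 [60T→45T]: running ratio 65/484, sense −
mesh 6 [92T→89T]: running ratio 1495/10769, sense +
ω_out/ω_in = 1495/10769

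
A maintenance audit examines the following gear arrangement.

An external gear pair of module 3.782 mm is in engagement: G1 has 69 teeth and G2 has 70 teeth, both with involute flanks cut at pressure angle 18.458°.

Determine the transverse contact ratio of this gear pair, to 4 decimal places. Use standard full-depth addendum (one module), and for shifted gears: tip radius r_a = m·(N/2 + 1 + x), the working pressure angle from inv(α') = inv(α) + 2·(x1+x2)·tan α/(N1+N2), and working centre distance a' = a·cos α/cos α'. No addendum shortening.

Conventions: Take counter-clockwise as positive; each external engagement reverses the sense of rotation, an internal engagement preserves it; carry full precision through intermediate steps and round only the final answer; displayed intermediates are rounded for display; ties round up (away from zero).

1.9046

single-mesh involute tooth geometry (69T engaging 70T at module 3.782)
base radii: r_b1 = 123.766638, r_b2 = 125.560357
tip radii: r_a1 = 134.261000, r_a2 = 136.152000
no profile shift: α' = α, a' = a
action lengths: √(r_a1²−r_b1²) = 52.036866, √(r_a2²−r_b2²) = 52.649442
base pitch p_b = π·m·cos α = 11.270271
CR = (52.036866 + 52.649442 − 262.849000·sin 18.45800°)/11.270271 = 1.904643
contact ratio ≈ 1.9046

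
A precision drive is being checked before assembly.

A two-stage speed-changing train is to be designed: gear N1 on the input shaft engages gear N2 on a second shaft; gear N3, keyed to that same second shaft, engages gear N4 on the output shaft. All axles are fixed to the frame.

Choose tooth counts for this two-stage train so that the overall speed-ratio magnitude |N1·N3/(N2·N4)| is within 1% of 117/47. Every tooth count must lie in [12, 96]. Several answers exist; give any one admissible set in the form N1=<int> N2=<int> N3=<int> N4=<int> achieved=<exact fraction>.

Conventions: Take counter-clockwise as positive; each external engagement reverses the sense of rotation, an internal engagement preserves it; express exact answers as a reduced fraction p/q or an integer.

design class (target 117/47): fixed-axis compound train
target = 117/47 in lowest terms: an exact hit needs N1·N3 = k·117 and N2·N4 = k·47 for one integer k, every count in [12, 96]; additionally prefer no 1:1 stage (N1 ≠ N2, N3 ≠ N4)
k = 1…11: no 1:1-free in-range split of k·117 and k·47 into factor pairs; take k = 12
k = 12: N1·N3 = 1404 = 18·78, N2·N4 = 564 = 12·47
achieved = 18·78/(12·47) = 117/47; |achieved − target| = 0 ≤ 117/4700 ✓

N1=18 N2=12 N3=78 N4=47 achieved=117/47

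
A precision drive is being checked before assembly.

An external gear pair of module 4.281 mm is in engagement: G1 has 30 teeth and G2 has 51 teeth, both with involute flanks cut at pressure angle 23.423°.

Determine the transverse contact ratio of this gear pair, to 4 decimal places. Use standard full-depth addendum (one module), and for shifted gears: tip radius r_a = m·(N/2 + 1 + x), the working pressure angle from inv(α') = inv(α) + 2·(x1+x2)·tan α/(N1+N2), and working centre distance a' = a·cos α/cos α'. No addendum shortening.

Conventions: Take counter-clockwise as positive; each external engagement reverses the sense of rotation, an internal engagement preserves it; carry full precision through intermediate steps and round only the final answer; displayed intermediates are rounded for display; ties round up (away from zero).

recognized (one external pair, fixed centres): single-mesh tooth geometry, m = 4.281, N1 = 30, N2 = 51
base radii: r_b1 = 58.923371, r_b2 = 100.169731
tip radii: r_a1 = 68.496000, r_a2 = 113.446500
no profile shift: α' = α, a' = a
action lengths: √(r_a1²−r_b1²) = 34.924753, √(r_a2²−r_b2²) = 53.255360
base pitch p_b = π·m·cos α = 12.340882
CR = (34.924753 + 53.255360 − 173.380500·sin 23.42300°)/12.340882 = 1.560548
contact ratio ≈ 1.5605

1.5605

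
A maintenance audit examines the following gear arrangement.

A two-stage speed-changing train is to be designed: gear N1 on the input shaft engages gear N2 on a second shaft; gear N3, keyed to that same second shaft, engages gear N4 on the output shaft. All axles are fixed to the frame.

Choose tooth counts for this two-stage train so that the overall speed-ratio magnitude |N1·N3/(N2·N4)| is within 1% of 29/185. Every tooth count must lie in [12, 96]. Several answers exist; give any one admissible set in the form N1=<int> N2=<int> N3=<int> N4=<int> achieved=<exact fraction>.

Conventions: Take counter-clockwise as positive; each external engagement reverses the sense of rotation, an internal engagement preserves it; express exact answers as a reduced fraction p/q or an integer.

N1=12 N2=30 N3=29 N4=74 achieved=29/185

topology: fixed-axis compound train — 2 stages, target 29/185
target = 29/185 in lowest terms: an exact hit needs N1·N3 = k·29 and N2·N4 = k·185 for one integer k, every count in [12, 96]; additionally prefer no 1:1 stage (N1 ≠ N2, N3 ≠ N4)
k = 1…11: no 1:1-free in-range split of k·29 and k·185 into factor pairs; take k = 12
k = 12: N1·N3 = 348 = 12·29, N2·N4 = 2220 = 30·74
achieved = 12·29/(30·74) = 29/185; |achieved − target| = 0 ≤ 29/18500 ✓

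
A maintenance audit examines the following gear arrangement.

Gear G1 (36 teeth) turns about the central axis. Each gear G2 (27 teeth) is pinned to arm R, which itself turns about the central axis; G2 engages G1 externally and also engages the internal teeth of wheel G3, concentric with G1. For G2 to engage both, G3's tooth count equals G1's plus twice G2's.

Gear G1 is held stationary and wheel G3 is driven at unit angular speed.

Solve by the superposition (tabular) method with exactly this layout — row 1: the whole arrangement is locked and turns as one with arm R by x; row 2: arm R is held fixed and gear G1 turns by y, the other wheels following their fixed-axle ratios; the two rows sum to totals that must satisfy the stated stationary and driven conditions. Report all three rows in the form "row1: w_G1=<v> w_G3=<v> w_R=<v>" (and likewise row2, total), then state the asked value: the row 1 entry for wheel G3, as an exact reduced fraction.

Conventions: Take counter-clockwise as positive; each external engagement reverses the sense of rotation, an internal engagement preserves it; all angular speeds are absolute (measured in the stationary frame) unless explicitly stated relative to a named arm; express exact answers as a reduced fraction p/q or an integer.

planetary set (36T centre, 27T on arm, 90T internal) — Willis relation
row 1 — lock + rotate with arm: ω_sun = ω_ring = ω_arm = x
row 2 (arm held, sun turns y): ω_ring = −(36/90)·y, ω_arm = 0
boundary: total ω_sun = x + y = 0 and total ω_ring = x − (36/90)·y = 1  ⇒  y = -5/7, x = 5/7
row 2 ring = −(36/90)·(-5/7) = 2/7
totals (row 1 + row 2): sun 5/7 + (-5/7) = 0, ring 5/7 + 2/7 = 1, arm 5/7 + 0 = 5/7
asked cell (row1, ring) = 5/7

row1: w_G1=5/7 w_G3=5/7 w_R=5/7
row2: w_G1=-5/7 w_G3=2/7 w_R=0
total: w_G1=0 w_G3=1 w_R=5/7
asked value: 5/7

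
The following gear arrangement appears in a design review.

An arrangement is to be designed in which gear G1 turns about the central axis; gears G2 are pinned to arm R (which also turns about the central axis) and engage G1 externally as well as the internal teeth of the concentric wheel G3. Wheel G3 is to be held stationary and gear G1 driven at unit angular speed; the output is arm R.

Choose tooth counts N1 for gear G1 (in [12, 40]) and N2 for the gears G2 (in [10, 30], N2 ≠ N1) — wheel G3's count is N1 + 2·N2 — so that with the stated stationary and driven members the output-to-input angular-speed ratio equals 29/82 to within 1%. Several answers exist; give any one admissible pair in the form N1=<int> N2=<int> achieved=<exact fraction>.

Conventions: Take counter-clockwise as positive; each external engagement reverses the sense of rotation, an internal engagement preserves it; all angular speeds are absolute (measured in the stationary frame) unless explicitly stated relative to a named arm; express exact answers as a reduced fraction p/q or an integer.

topology: planetary set — design target 29/82, arm = carrier (Willis)
Willis with ω_ring = 0: ω_arm/ω_sun = N1/(N1+N3); set equal to 29/82  ⇒  N3/N1 = 1/(29/82) − 1 = 53/29
N3 = N1 + 2·N2  ⇒  N2/N1 = (N3/N1 − 1)/2 = (53/29 − 1)/2 = 12/29
smallest multiple with N1 ≥ 12 and N2 ≥ 10: k = 1  ⇒  N1 = 1·29 = 29, N2 = 1·12 = 12 (N1 ≤ 40, N2 ≤ 30, N2 ≠ N1 ✓), N3 = 29 + 2·12 = 53
check: N1/(N1+N3) with N1 = 29, N3 = 53 gives 29/82; |achieved − target| = 0 ≤ 29/8200 ✓

N1=29 N2=12 achieved=29/82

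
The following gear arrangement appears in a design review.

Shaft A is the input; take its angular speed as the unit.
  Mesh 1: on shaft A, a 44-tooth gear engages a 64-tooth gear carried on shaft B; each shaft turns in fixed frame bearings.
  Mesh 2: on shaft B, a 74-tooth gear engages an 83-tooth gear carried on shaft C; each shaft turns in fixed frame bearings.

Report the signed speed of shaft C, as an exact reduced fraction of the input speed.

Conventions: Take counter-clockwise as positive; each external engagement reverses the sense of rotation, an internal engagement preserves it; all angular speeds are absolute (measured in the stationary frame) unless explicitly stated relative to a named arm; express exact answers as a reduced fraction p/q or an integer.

2-mesh fixed-axis compound train (all bearings frame-fixed)
mesh 1 [44T→64T]: |ω|/ω_in = 1×44/64 = 11/16, sense flips to −
mesh 2 [74T→83T]: |ω|/ω_in = (11/16)×74/83 = 407/664, sense flips to +
signed output speed (× input speed) = 407/664

407/664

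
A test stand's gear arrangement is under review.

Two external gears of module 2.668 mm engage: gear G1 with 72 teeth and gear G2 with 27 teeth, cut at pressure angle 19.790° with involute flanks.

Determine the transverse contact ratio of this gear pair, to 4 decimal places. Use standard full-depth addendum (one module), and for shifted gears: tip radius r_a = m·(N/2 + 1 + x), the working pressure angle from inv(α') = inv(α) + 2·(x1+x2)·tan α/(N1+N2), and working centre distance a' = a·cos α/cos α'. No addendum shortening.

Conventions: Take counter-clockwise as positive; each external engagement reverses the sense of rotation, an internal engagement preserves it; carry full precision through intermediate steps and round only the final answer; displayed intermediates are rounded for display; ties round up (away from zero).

1.7313

recognized (one external pair, fixed centres): single-mesh tooth geometry, m = 2.668, N1 = 72, N2 = 27
base radii: r_b1 = 90.375393, r_b2 = 33.890772
tip radii: r_a1 = 98.716000, r_a2 = 38.686000
no profile shift: α' = α, a' = a
action lengths: √(r_a1²−r_b1²) = 39.713184, √(r_a2²−r_b2²) = 18.655352
base pitch p_b = π·m·cos α = 7.886741
CR = (39.713184 + 18.655352 − 132.066000·sin 19.79000°)/7.886741 = 1.731319
contact ratio ≈ 1.7313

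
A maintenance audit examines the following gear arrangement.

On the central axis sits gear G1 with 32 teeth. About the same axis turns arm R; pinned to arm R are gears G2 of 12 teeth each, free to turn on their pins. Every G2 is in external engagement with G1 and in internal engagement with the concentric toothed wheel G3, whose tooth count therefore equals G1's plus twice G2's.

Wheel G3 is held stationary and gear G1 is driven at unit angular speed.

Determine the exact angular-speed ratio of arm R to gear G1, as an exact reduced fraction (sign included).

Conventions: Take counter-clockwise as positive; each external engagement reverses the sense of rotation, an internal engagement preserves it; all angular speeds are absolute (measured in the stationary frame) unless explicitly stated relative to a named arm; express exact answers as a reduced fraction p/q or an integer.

4/11

topology: planetary set — G1 32T / G2 12T / G3 56T, arm = carrier (Willis)
ring teeth: 32 + 2·12 = 56
32(ω_sun−ω_arm) = −56(ω_ring−ω_arm),  ω_ring = 0, ω_sun = 1
32(1−ω_arm) = −56(0−ω_arm)  ⇒  88·ω_arm = 32  ⇒  ω_arm = 4/11
ω_out/ω_in = 4/11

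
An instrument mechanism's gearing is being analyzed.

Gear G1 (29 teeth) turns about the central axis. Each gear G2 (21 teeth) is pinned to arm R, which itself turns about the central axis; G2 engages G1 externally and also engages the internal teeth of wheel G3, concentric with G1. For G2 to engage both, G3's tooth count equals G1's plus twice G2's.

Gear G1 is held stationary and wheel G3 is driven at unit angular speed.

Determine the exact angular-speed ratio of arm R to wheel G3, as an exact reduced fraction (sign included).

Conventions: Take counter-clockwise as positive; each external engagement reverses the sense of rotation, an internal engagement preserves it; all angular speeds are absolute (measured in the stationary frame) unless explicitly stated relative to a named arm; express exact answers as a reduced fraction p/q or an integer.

71/100

recognized (axles ride arm R): planetary set, 29/21/71 teeth
ring teeth: 29 + 2·21 = 71
29(ω_sun−ω_arm) = −71(ω_ring−ω_arm),  ω_sun = 0, ω_ring = 1
29(0−ω_arm) = −71(1−ω_arm)  ⇒  100·ω_arm = 71  ⇒  ω_arm = 71/100
ω_out/ω_in = 71/100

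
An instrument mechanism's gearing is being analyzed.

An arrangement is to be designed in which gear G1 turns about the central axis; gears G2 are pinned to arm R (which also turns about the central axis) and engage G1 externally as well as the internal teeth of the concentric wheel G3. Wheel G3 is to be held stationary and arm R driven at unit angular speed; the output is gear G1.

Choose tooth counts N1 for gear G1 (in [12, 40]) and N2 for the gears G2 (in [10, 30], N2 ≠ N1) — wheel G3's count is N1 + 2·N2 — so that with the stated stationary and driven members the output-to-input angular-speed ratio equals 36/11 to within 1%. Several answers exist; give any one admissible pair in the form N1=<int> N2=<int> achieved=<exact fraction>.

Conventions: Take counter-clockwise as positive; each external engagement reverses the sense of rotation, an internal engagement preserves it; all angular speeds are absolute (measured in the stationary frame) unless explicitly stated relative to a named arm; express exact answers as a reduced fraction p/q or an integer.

class = planetary set [ratio 36/11 wanted; Willis about the carrier]
Willis with ω_ring = 0: ω_sun/ω_arm = (N1+N3)/N1; set equal to 36/11  ⇒  N3/N1 = 36/11 − 1 = 25/11
N3 = N1 + 2·N2  ⇒  N2/N1 = (N3/N1 − 1)/2 = (25/11 − 1)/2 = 7/11
smallest multiple with N1 ≥ 12 and N2 ≥ 10: k = 2  ⇒  N1 = 2·11 = 22, N2 = 2·7 = 14 (N1 ≤ 40, N2 ≤ 30, N2 ≠ N1 ✓), N3 = 22 + 2·14 = 50
check: (N1+N3)/N1 with N1 = 22, N3 = 50 gives 36/11; |achieved − target| = 0 ≤ 9/275 ✓

N1=22 N2=14 achieved=36/11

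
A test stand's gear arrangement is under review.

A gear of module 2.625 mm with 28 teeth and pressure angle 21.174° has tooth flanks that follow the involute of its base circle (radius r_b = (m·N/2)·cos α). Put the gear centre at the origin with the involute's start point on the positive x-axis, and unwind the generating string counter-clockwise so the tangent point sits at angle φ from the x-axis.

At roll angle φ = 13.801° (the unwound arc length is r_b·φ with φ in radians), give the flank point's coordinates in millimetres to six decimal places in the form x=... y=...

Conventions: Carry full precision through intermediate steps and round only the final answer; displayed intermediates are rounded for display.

x=35.248691 y=0.158716

topology: single-mesh involute geometry — m = 2.625, N = 28
pitch radius r_p = m·N/2 = 2.625·28/2 = 36.750000
base radius r_b = r_p·cos α = 36.750000·cos 21.174° = 34.268927
roll angle φ = 13.801° = 0.24087289 rad
x = r_b·(cos φ + φ·sin φ) = 35.248691
y = r_b·(sin φ − φ·cos φ) = 0.158716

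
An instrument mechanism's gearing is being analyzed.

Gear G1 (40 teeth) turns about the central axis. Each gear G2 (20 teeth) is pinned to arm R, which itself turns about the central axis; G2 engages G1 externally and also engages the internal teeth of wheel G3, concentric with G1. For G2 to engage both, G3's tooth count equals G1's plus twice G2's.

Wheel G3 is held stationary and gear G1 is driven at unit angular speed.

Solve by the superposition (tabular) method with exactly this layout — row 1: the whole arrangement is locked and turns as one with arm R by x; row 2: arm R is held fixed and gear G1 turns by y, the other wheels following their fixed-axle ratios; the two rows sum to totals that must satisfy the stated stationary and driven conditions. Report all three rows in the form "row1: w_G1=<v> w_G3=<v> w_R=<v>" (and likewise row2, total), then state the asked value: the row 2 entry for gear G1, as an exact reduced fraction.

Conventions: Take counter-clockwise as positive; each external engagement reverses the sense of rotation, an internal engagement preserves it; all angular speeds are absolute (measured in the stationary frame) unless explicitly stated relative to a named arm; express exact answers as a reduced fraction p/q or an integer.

planetary set (40T centre, 20T on arm, 80T internal) — Willis relation
row 1 — lock + rotate with arm: ω_sun = ω_ring = ω_arm = x
row 2 (arm held, sun turns y): ω_ring = −(40/80)·y, ω_arm = 0
boundary: total ω_ring = x − (40/80)·y = 0 and total ω_sun = x + y = 1  ⇒  y = 2/3, x = 1/3
row 2 ring = −(40/80)·2/3 = -1/3
totals (row 1 + row 2): sun 1/3 + 2/3 = 1, ring 1/3 + (-1/3) = 0, arm 1/3 + 0 = 1/3
asked cell (row2, sun) = 2/3

row1: w_G1=1/3 w_G3=1/3 w_R=1/3
row2: w_G1=2/3 w_G3=-1/3 w_R=0
total: w_G1=1 w_G3=0 w_R=1/3
asked value: 2/3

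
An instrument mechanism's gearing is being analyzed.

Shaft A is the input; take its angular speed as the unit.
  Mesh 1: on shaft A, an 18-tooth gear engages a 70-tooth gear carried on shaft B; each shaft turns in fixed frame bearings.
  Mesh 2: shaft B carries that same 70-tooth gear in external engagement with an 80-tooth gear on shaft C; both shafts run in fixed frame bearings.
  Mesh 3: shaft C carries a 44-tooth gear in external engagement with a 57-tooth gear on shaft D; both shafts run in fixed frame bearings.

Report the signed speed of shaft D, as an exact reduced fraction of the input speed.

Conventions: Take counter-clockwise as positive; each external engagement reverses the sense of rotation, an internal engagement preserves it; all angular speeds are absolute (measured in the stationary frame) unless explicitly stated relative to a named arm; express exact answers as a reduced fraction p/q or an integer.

-33/190

3-mesh fixed-axis compound train (all bearings frame-fixed)
mesh 1 [18T→70T]: |ω|/ω_in = 1×18/70 = 9/35, sense flips to −
mesh 2 [70T→80T]: |ω|/ω_in = (9/35)×70/80 = 9/40, sense flips to +
mesh 3 [44T→57T]: |ω|/ω_in = (9/40)×44/57 = 33/190, sense flips to −
signed output speed (× input speed) = -33/190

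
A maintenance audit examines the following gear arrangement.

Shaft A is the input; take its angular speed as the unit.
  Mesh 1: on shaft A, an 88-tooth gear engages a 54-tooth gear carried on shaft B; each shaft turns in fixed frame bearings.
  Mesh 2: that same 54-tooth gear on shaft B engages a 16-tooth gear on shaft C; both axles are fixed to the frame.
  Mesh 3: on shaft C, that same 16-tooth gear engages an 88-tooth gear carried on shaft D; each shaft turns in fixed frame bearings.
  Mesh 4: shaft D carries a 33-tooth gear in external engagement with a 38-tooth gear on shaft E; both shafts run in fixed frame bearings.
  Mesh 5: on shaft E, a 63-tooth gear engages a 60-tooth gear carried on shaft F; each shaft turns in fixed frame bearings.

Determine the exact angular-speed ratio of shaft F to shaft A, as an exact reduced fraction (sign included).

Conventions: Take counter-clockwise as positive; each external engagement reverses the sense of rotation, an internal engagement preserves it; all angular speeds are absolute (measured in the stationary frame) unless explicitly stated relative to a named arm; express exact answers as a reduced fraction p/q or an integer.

-693/760

class = fixed-axis compound train [5 meshes; 5 ratios multiply, 5 sense flips]
mesh 1 [88T→54T]: running ratio 44/27, sense −
mesh 2 [54T→16T]: running ratio 11/2, sense +
mesh 3 [16T→88T]: running ratio 1, sense −
mesh 4 [33T→38T]: running ratio 33/38, sense +
mesh 5 [63T→60T]: running ratio 693/760, sense −
ω_out/ω_in = -693/760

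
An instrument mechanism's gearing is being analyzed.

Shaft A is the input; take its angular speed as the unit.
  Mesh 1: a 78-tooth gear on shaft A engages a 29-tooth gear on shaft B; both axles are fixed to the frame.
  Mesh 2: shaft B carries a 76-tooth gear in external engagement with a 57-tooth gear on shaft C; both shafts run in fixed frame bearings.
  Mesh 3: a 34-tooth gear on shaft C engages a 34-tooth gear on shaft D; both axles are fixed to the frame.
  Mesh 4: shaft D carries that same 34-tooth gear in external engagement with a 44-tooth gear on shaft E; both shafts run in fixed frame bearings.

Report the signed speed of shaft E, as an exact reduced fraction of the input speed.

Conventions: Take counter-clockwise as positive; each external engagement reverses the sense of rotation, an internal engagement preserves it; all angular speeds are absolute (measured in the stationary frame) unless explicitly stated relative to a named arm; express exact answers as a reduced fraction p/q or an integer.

884/319

4-mesh fixed-axis compound train (all bearings frame-fixed)
mesh 1 [78T→29T]: |ω|/ω_in = 1×78/29 = 78/29, sense flips to −
mesh 2 [76T→57T]: |ω|/ω_in = (78/29)×76/57 = 104/29, sense flips to +
mesh 3 [34T→34T]: |ω|/ω_in = (104/29)×34/34 = 104/29, sense flips to −
mesh 4 [34T→44T]: |ω|/ω_in = (104/29)×34/44 = 884/319, sense flips to +
signed output speed (× input speed) = 884/319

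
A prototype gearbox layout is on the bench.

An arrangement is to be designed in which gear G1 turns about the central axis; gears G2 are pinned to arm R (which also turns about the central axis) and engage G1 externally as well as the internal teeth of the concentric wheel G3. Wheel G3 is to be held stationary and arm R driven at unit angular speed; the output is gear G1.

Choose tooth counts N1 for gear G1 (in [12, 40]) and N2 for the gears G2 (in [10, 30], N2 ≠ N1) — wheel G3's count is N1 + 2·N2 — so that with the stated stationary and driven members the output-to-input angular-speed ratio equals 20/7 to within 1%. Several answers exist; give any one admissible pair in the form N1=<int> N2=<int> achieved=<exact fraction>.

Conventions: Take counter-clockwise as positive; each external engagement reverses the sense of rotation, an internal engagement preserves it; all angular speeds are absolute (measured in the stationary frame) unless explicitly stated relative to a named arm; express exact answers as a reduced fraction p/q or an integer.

class = planetary set [ratio 20/7 wanted; Willis about the carrier]
Willis with ω_ring = 0: ω_sun/ω_arm = (N1+N3)/N1; set equal to 20/7  ⇒  N3/N1 = 20/7 − 1 = 13/7
N3 = N1 + 2·N2  ⇒  N2/N1 = (N3/N1 − 1)/2 = (13/7 − 1)/2 = 3/7
smallest multiple with N1 ≥ 12 and N2 ≥ 10: k = 4  ⇒  N1 = 4·7 = 28, N2 = 4·3 = 12 (N1 ≤ 40, N2 ≤ 30, N2 ≠ N1 ✓), N3 = 28 + 2·12 = 52
check: (N1+N3)/N1 with N1 = 28, N3 = 52 gives 20/7; |achieved − target| = 0 ≤ 1/35 ✓

N1=28 N2=12 achieved=20/7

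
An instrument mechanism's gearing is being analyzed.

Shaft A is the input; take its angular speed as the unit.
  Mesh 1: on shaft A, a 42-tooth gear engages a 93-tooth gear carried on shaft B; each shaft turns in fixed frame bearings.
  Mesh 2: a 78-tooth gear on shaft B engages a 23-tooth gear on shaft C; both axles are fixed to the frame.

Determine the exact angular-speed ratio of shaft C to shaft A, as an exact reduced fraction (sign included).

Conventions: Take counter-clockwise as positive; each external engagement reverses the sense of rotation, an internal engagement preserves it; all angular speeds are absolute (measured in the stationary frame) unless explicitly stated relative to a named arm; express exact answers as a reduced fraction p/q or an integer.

class = fixed-axis compound train [2 meshes; 2 ratios multiply, 2 sense flips]
mesh 1 [42T→93T]: running ratio 14/31, sense −
mesh 2 [78T→23T]: running ratio 1092/713, sense +
ω_out/ω_in = 1092/713

1092/713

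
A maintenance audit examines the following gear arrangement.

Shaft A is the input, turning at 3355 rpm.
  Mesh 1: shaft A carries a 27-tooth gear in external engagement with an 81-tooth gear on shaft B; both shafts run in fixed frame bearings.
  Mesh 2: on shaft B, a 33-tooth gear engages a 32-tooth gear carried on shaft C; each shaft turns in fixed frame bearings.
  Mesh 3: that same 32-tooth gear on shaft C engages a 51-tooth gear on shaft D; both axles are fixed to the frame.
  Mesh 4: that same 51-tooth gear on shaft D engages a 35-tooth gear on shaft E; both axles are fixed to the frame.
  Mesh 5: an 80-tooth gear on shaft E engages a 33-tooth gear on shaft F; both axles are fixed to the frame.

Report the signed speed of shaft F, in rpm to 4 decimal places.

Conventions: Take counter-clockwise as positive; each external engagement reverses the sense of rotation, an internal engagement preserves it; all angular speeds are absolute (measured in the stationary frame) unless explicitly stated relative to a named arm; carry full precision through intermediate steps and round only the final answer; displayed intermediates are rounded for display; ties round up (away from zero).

recognized (6 fixed axles, 5 meshes): fixed-axis compound train
mesh 1 [27T→81T]: ω = 3355.0000×27/81 = 1118.3333 rpm, sense flips to −
mesh 2 [33T→32T]: ω = 1118.3333×33/32 = 1153.2813 rpm, sense flips to +
mesh 3 [32T→51T]: ω = 1153.2813×32/51 = 723.6275 rpm, sense flips to −
mesh 4 [51T→35T]: ω = 723.6275×51/35 = 1054.4286 rpm, sense flips to +
mesh 5 [80T→33T]: ω = 1054.4286×80/33 = 2556.1905 rpm, sense flips to −
signed output speed = -2556.1905 rpm

-2556.1905 rpm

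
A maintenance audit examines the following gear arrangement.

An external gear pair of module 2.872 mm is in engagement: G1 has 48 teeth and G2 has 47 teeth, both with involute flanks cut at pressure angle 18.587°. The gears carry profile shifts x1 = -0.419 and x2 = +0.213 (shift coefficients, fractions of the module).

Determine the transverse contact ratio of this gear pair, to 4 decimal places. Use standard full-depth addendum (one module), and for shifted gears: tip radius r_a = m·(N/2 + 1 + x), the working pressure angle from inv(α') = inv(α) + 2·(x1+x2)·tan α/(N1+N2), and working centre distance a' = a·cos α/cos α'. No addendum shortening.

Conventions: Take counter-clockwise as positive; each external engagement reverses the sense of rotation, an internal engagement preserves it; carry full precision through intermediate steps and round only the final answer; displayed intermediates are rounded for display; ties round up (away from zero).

single-mesh involute tooth geometry (48T engaging 47T at module 2.872)
base radii: r_b1 = 65.332768, r_b2 = 63.971668
tip radii: r_a1 = 70.596632, r_a2 = 70.975736
inv(α') = inv(18.587°) + 2·(-0.419+0.213)·tan α/(48+47) = 0.01042185  ⇒  α' = 17.81421°
a' = a·cos α / cos α' = 136.4200·cos 18.587°/cos 17.81421° = 135.816345
action lengths: √(r_a1²−r_b1²) = 26.749092, √(r_a2²−r_b2²) = 30.743792
base pitch p_b = π·m·cos α = 8.552039
CR = (26.749092 + 30.743792 − 135.816345·sin 17.81421°)/8.552039 = 1.864164
contact ratio ≈ 1.8642

1.8642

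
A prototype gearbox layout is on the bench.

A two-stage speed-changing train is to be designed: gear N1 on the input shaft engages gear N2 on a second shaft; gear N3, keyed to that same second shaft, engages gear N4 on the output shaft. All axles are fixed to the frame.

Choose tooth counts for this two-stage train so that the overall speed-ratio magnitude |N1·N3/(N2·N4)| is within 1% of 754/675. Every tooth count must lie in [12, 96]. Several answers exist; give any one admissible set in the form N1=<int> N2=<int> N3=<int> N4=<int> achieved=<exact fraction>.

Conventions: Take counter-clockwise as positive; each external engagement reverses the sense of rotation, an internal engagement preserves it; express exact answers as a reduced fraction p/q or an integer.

N1=13 N2=15 N3=58 N4=45 achieved=754/675

topology: fixed-axis compound train — 2 stages, target 754/675
target = 754/675 in lowest terms: an exact hit needs N1·N3 = k·754 and N2·N4 = k·675 for one integer k, every count in [12, 96]; additionally prefer no 1:1 stage (N1 ≠ N2, N3 ≠ N4)
k = 1: N1·N3 = 754 = 13·58, N2·N4 = 675 = 15·45
achieved = 13·58/(15·45) = 754/675; |achieved − target| = 0 ≤ 377/33750 ✓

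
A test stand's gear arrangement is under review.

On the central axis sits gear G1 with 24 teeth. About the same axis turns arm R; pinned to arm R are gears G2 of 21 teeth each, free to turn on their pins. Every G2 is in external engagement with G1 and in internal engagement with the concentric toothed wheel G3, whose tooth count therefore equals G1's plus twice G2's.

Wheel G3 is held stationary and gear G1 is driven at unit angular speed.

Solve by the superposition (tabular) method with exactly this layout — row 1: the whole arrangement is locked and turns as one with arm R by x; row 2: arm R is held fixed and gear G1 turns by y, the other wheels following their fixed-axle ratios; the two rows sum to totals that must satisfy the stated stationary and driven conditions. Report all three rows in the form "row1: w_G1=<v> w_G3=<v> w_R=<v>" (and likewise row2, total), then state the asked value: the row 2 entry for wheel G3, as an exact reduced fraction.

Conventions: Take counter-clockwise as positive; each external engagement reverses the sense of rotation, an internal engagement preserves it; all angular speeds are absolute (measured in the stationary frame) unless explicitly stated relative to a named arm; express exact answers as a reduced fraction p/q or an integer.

planetary set (24T centre, 21T on arm, 66T internal) — Willis relation
row 1 (train locked, turned with arm): all members turn x
superposition row 2 [arm held]: sun y, ring −(24/66)·y, arm 0
boundary: total ω_ring = x − (24/66)·y = 0 and total ω_sun = x + y = 1  ⇒  y = 11/15, x = 4/15
row 2 ring = −(24/66)·11/15 = -4/15
totals (row 1 + row 2): sun 4/15 + 11/15 = 1, ring 4/15 + (-4/15) = 0, arm 4/15 + 0 = 4/15
asked cell (row2, ring) = -4/15

row1: w_G1=4/15 w_G3=4/15 w_R=4/15
row2: w_G1=11/15 w_G3=-4/15 w_R=0
total: w_G1=1 w_G3=0 w_R=4/15
asked value: -4/15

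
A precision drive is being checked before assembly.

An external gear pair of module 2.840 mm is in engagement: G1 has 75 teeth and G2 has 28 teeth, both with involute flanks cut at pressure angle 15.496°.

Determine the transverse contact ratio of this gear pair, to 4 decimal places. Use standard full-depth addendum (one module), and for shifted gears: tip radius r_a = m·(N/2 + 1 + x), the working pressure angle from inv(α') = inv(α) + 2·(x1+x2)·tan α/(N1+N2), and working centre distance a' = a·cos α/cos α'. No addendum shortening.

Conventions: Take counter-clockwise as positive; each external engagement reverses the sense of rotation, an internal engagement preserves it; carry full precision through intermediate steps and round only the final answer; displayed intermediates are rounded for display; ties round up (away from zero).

2.0077

topology: single-mesh involute geometry — m = 2.840, 75T/28T pair
base radii: r_b1 = 102.628630, r_b2 = 38.314689
tip radii: r_a1 = 109.340000, r_a2 = 42.600000
no profile shift: α' = α, a' = a
action lengths: √(r_a1²−r_b1²) = 37.717369, √(r_a2²−r_b2²) = 18.621081
base pitch p_b = π·m·cos α = 8.597796
CR = (37.717369 + 18.621081 − 146.260000·sin 15.49600°)/8.597796 = 2.007724
contact ratio ≈ 2.0077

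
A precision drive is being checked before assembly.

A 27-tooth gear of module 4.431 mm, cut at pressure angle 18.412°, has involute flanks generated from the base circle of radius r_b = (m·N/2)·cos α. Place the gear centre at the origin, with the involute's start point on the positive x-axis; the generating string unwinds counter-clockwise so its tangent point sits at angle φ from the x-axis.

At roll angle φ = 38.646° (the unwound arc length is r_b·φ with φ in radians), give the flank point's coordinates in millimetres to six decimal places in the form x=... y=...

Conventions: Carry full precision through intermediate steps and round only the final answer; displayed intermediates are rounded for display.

single-mesh involute tooth geometry (27T wheel at module 4.431)
pitch radius r_p = m·N/2 = 4.431·27/2 = 59.818500
base radius r_b = r_p·cos α = 59.818500·cos 18.412° = 56.756384
roll angle φ = 38.646° = 0.67449994 rad
x = r_b·(cos φ + φ·sin φ) = 68.235315
y = r_b·(sin φ − φ·cos φ) = 5.545629

x=68.235315 y=5.545629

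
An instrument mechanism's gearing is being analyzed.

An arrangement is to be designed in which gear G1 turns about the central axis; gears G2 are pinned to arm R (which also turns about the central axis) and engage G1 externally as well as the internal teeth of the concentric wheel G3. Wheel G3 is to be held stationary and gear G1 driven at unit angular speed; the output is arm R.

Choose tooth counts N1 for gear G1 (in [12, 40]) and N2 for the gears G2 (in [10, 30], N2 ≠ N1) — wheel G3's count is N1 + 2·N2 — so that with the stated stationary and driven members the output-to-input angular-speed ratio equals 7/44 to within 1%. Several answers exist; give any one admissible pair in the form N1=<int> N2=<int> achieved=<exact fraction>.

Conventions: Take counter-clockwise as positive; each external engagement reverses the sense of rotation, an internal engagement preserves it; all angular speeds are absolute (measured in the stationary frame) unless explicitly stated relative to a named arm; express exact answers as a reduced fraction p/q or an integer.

design class (target 7/44): planetary set
Willis with ω_ring = 0: ω_arm/ω_sun = N1/(N1+N3); set equal to 7/44  ⇒  N3/N1 = 1/(7/44) − 1 = 37/7
N3 = N1 + 2·N2  ⇒  N2/N1 = (N3/N1 − 1)/2 = (37/7 − 1)/2 = 15/7
smallest multiple with N1 ≥ 12 and N2 ≥ 10: k = 2  ⇒  N1 = 2·7 = 14, N2 = 2·15 = 30 (N1 ≤ 40, N2 ≤ 30, N2 ≠ N1 ✓), N3 = 14 + 2·30 = 74
check: N1/(N1+N3) with N1 = 14, N3 = 74 gives 7/44; |achieved − target| = 0 ≤ 7/4400 ✓

N1=14 N2=30 achieved=7/44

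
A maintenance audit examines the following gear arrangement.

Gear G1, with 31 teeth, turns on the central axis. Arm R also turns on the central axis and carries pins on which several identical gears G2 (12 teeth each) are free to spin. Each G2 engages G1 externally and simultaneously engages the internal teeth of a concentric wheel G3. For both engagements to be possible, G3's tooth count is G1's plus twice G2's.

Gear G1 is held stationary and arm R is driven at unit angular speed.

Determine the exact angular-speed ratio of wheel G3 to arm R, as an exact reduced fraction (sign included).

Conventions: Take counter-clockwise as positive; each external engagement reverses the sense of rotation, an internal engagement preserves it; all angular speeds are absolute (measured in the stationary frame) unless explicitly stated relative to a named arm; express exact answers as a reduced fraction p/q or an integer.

recognized (axles ride arm R): planetary set, 31/12/55 teeth
ring teeth: 31 + 2·12 = 55
31(ω_sun−ω_arm) = −55(ω_ring−ω_arm),  ω_sun = 0, ω_arm = 1
ω_ring = 1 − (31/55)(0−1) = 86/55
ω_out/ω_in = 86/55

86/55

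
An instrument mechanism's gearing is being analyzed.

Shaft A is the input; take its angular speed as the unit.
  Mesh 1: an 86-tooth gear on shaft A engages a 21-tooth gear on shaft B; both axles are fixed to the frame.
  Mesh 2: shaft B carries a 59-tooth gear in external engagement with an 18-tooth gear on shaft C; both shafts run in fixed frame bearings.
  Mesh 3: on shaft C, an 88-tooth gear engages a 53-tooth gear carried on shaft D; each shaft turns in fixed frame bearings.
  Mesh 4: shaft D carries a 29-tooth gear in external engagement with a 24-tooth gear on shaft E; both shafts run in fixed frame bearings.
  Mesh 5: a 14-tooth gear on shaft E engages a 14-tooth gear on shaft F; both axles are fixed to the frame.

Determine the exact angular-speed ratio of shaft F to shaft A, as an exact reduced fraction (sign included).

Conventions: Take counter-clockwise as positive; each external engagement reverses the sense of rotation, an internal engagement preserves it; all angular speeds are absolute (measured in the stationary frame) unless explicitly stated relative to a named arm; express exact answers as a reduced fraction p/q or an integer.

class = fixed-axis compound train [5 meshes; 5 ratios multiply, 5 sense flips]
mesh 1 [86T→21T]: running ratio 86/21, sense −
mesh 2 [59T→18T]: running ratio 2537/189, sense +
mesh 3 [88T→53T]: running ratio 223256/10017, sense −
mesh 4 [29T→24T]: running ratio 809303/30051, sense +
mesh 5 [14T→14T]: running ratio 809303/30051, sense −
ω_out/ω_in = -809303/30051

-809303/30051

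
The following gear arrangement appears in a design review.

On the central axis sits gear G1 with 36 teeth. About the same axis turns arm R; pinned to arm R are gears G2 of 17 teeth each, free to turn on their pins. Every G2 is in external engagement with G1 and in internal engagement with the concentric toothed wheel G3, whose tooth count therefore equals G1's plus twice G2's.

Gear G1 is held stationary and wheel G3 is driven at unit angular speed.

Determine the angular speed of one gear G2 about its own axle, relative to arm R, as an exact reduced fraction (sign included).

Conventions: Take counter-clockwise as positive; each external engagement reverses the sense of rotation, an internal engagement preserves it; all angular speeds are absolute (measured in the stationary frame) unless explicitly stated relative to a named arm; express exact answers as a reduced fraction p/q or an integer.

planetary set (36T centre, 17T on arm, 70T internal) — Willis relation
ring teeth: 36 + 2·17 = 70
36(ω_sun−ω_arm) = −70(ω_ring−ω_arm),  ω_sun = 0, ω_ring = 1
36(0−ω_arm) = −70(1−ω_arm)  ⇒  106·ω_arm = 70  ⇒  ω_arm = 35/53
sun–planet mesh: 36·(0−35/53) = −17·(ω_p−ω_arm)  ⇒  ω_p−ω_arm = 1260/901
exact speed ratio = 1260/901

1260/901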